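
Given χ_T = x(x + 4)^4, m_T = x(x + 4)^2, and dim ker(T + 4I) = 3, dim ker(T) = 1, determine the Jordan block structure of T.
λ = -4: algebraic multiplicity 4 (exponent in χ_T), largest block size 2 (exponent in m_T), 3 blocks (geometric multiplicity). These force block sizes [2, 1, 1].
λ = 0: algebraic multiplicity 1 (exponent in χ_T), largest block size 1 (exponent in m_T), 1 block (geometric multiplicity). This forces block sizes [1].

Jordan blocks: (-4, 2), (-4, 1), (-4, 1), (0, 1)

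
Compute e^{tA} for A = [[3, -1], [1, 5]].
A has Jordan form J = [[4, 1], [0, 4]] with A = PJP^{-1}, so e^{tA} = P e^{tJ} P^{-1}.

For a Jordan block J_k(λ), e^{tJ_k(λ)} = e^{λt} · (I + tN + t^2 N^2/2! + ... + t^{k-1} N^{k-1}/(k-1)!) where N is the nilpotent superdiagonal part.

Assembling the blocks and conjugating back gives the entries of e^{tA} as shown above.

e^{tA} = [[(1 - t)*e^{4*t}, -t*e^{4*t}], [t*e^{4*t}, (t + 1)*e^{4*t}]]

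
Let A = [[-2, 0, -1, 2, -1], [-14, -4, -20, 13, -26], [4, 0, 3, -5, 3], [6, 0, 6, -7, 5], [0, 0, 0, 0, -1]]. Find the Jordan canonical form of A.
J = [[-4, 0, 0, 0, 0], [0, -4, 0, 0, 0], [0, 0, -1, 1, 0], [0, 0, 0, -1, 1], [0, 0, 0, 0, -1]]

The characteristic polynomial is det(xI - A) = (x + 1)^3(x + 4)^2, so the eigenvalues are -4 (algebraic multiplicity 2), -1 (algebraic multiplicity 3).

For λ = -4: rank(A + 4I) = 3. The eigenspace has dimension 5 - 3 = 2, so there are 2 Jordan blocks; the rank sequence gives block sizes [1, 1].

For λ = -1: rank(A + I) = 4, rank((A + I)^2) = 3, rank((A + I)^3) = 2. The eigenspace has dimension 5 - 4 = 1, so there is 1 Jordan block; the rank sequence gives block sizes [3].

Assembling the blocks gives the Jordan form J above.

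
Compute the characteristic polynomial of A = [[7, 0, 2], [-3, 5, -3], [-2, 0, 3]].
χ_A(x) = (x - 5)^3

xI - A = [[x - 7, 0, -2], [3, x - 5, 3], [2, 0, x - 3]].

Expanding det(xI - A) along the first row:
det(xI - A) = + (x - 7)·det([[x - 5, 3], [0, x - 3]]) - (0)·det([[3, 3], [2, x - 3]]) + (-2)·det([[3, x - 5], [2, 0]]).

Evaluating gives χ_A(x) = x^3 - 15x^2 + 75x - 125 = (x - 5)^3.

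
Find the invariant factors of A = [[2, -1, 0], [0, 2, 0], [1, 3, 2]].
(x - 2)^3

The Jordan structure of A has elementary divisors (x - 2)^3. Arranging the block sizes at each eigenvalue in decreasing order and taking row products gives the invariant factors.

Invariant factors (smallest first, each dividing the next): (x - 2)^3.

Check: the last factor (x - 2)^3 is the minimal polynomial, and the product (x - 2)^3 is the characteristic polynomial.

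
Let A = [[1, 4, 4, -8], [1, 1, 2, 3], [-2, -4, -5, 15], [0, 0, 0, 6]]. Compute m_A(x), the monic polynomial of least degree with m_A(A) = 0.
The characteristic polynomial factors as (x - 6)(x + 1)^3. The minimal polynomial is ∏(x - λ)^{k_λ} where k_λ is the size of the largest Jordan block at λ.

For λ = -1: rank(A + I) = 2, and the largest Jordan block has size 2 (the smallest k with rank((A + I)^k) = rank((A + I)^(k+1))).
For λ = 6: rank(A - 6I) = 3, and the largest Jordan block has size 1 (the smallest k with rank((A - 6I)^k) = rank((A - 6I)^(k+1))).

So m_A(x) = (x - 6)(x + 1)^2.

m_A(x) = (x - 6)(x + 1)^2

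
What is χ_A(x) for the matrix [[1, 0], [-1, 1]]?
χ_A(x) = (x - 1)^2

xI - A = [[x - 1, 0], [1, x - 1]].

Expanding det(xI - A) along the first row:
det(xI - A) = + (x - 1)·det([[x - 1]]) - (0)·det([[1]]).

Evaluating gives χ_A(x) = x^2 - 2x + 1 = (x - 1)^2.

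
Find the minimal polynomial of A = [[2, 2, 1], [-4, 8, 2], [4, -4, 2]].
The characteristic polynomial factors as (x - 4)^3. The minimal polynomial is ∏(x - λ)^{k_λ} where k_λ is the size of the largest Jordan block at λ.

For λ = 4: rank(A - 4I) = 1, and the largest Jordan block has size 2 (the smallest k with rank((A - 4I)^k) = rank((A - 4I)^(k+1))).

So m_A(x) = (x - 4)^2.

m_A(x) = (x - 4)^2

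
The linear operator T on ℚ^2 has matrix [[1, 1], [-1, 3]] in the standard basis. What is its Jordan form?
The characteristic polynomial is det(xI - A) = (x - 2)^2, so the eigenvalues are 2 (algebraic multiplicity 2).

For λ = 2: rank(A - 2I) = 1, rank((A - 2I)^2) = 0. The eigenspace has dimension 2 - 1 = 1, so there is 1 Jordan block; the rank sequence gives block sizes [2].

Assembling the blocks gives the Jordan form J above.

J = [[2, 1], [0, 2]]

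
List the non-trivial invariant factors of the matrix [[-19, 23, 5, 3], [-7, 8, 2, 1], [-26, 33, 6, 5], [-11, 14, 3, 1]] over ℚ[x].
The Jordan structure of A has elementary divisors (x + 1)^2, (x + 1)^2. Arranging the block sizes at each eigenvalue in decreasing order and taking row products gives the invariant factors.

Invariant factors (smallest first, each dividing the next): (x + 1)^2, (x + 1)^2.

Check: the last factor (x + 1)^2 is the minimal polynomial, and the product (x + 1)^4 is the characteristic polynomial.

(x + 1)^2, (x + 1)^2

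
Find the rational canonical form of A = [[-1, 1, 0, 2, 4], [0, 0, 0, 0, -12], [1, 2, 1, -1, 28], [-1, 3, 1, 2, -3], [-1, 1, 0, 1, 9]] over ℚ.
R = [[1, 0, 0, 0, 0], [0, 0, 0, 0, -12], [0, 1, 0, 0, 32], [0, 0, 1, 0, -29], [0, 0, 0, 1, 10]]

The invariant factors of A (the non-unit diagonal entries of the Smith normal form of xI - A over ℚ[x]) are x - 1, (x - 6)(x - 2)(x - 1)^2, each dividing the next. The characteristic polynomial is their product, (x - 6)(x - 2)(x - 1)^3.

The rational canonical form is the block-diagonal matrix of companion matrices C(f_i):
R = [[1, 0, 0, 0, 0], [0, 0, 0, 0, -12], [0, 1, 0, 0, 32], [0, 0, 1, 0, -29], [0, 0, 0, 1, 10]].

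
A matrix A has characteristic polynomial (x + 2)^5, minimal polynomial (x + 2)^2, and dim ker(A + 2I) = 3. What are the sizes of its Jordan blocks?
Jordan blocks: (-2, 2), (-2, 2), (-2, 1)

λ = -2: algebraic multiplicity 5 (exponent in χ_A), largest block size 2 (exponent in m_A), 3 blocks (geometric multiplicity). These force block sizes [2, 2, 1].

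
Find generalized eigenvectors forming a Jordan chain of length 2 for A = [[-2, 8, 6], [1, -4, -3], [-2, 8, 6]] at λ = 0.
v_1 = [[3, -2, 4]]^T, v_2 = [[2, -1, 2]]^T

We seek v_1 ∈ ker(A^2) \ ker(A), then set v_{i+1} = A v_i.

One such chain is v_1 = [[3, -2, 4]]^T, v_2 = [[2, -1, 2]]^T. Check: A v_2 = [[0, 0, 0]]^T = 0.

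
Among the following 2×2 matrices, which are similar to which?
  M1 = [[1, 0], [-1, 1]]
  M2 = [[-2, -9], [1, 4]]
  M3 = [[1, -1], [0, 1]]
Characteristic polynomials: χ_{M1} = (x - 1)^2, χ_{M2} = (x - 1)^2, χ_{M3} = (x - 1)^2.

{M1, M2, M3}: invariant factors (x - 1)^2.

Matrices are similar if and only if their invariant-factor lists agree; the partition into similarity classes is {M1, M2, M3}.

1 class: {M1, M2, M3}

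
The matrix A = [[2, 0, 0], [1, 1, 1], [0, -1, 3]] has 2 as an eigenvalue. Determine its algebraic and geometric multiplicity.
algebraic multiplicity 3, geometric multiplicity 1

The characteristic polynomial is (x - 2)^3, so the factor x - 2 appears with exponent 3: the algebraic multiplicity is 3.

rank(A - 2I) = 2, so the eigenspace has dimension 3 - 2 = 1: the geometric multiplicity is 1.

Since 1 < 3, A is not diagonalizable.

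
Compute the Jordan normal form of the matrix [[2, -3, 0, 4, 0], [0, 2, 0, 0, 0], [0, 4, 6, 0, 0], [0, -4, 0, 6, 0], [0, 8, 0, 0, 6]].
The characteristic polynomial is det(xI - A) = (x - 6)^3(x - 2)^2, so the eigenvalues are 2 (algebraic multiplicity 2), 6 (algebraic multiplicity 3).

For λ = 2: rank(A - 2I) = 4, rank((A - 2I)^2) = 3. The eigenspace has dimension 5 - 4 = 1, so there is 1 Jordan block; the rank sequence gives block sizes [2].

For λ = 6: rank(A - 6I) = 2. The eigenspace has dimension 5 - 2 = 3, so there are 3 Jordan blocks; the rank sequence gives block sizes [1, 1, 1].

Assembling the blocks gives the Jordan form J above.

J = [[2, 1, 0, 0, 0], [0, 2, 0, 0, 0], [0, 0, 6, 0, 0], [0, 0, 0, 6, 0], [0, 0, 0, 0, 6]]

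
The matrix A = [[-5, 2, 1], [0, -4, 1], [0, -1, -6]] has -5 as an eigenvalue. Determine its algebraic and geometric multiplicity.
The characteristic polynomial is (x + 5)^3, so the factor x + 5 appears with exponent 3: the algebraic multiplicity is 3.

rank(A + 5I) = 2, so the eigenspace has dimension 3 - 2 = 1: the geometric multiplicity is 1.

Since 1 < 3, A is not diagonalizable.

algebraic multiplicity 3, geometric multiplicity 1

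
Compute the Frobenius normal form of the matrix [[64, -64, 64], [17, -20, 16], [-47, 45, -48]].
The invariant factors of A (the non-unit diagonal entries of the Smith normal form of xI - A over ℚ[x]) are (x - 4)(x + 4)^2, each dividing the next. The characteristic polynomial is their product, (x - 4)(x + 4)^2.

The rational canonical form is the block-diagonal matrix of companion matrices C(f_i):
R = [[0, 0, 64], [1, 0, 16], [0, 1, -4]].

R = [[0, 0, 64], [1, 0, 16], [0, 1, -4]]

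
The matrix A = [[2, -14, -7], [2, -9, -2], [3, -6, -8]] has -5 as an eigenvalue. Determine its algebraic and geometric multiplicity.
algebraic multiplicity 3, geometric multiplicity 2

The characteristic polynomial is (x + 5)^3, so the factor x + 5 appears with exponent 3: the algebraic multiplicity is 3.

rank(A + 5I) = 1, so the eigenspace has dimension 3 - 1 = 2: the geometric multiplicity is 2.

Since 2 < 3, A is not diagonalizable.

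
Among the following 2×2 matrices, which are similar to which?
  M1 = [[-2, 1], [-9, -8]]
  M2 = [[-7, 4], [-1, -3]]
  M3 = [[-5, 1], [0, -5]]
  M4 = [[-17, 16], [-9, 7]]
Characteristic polynomials: χ_{M1} = (x + 5)^2, χ_{M2} = (x + 5)^2, χ_{M3} = (x + 5)^2, χ_{M4} = (x + 5)^2.

{M1, M2, M3, M4}: invariant factors (x + 5)^2.

Matrices are similar if and only if their invariant-factor lists agree; the partition into similarity classes is {M1, M2, M3, M4}.

1 class: {M1, M2, M3, M4}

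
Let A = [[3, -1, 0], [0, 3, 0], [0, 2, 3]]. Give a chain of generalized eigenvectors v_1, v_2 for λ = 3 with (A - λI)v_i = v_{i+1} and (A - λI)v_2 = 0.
v_1 = [[0, 1, 2]]^T, v_2 = [[-1, 0, 2]]^T

We seek v_1 ∈ ker((A - 3I)^2) \ ker(A - 3I), then set v_{i+1} = (A - 3I) v_i.

One such chain is v_1 = [[0, 1, 2]]^T, v_2 = [[-1, 0, 2]]^T. Check: (A - 3I) v_2 = [[0, 0, 0]]^T = 0.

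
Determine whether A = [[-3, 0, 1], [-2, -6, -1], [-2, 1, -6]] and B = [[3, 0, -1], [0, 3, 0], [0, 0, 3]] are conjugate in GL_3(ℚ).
trace(A) = -15 but trace(B) = 9. The trace is a similarity invariant, so A and B are not similar.

No.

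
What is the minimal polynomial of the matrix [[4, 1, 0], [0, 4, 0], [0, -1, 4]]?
The characteristic polynomial factors as (x - 4)^3. The minimal polynomial is ∏(x - λ)^{k_λ} where k_λ is the size of the largest Jordan block at λ.

For λ = 4: rank(A - 4I) = 1, and the largest Jordan block has size 2 (the smallest k with rank((A - 4I)^k) = rank((A - 4I)^(k+1))).

So m_A(x) = (x - 4)^2.

m_A(x) = (x - 4)^2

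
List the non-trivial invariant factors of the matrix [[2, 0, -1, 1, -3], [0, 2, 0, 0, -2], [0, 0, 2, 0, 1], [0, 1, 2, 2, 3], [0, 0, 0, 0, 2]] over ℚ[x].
The Jordan structure of A has elementary divisors (x - 2)^3, (x - 2)^2. Arranging the block sizes at each eigenvalue in decreasing order and taking row products gives the invariant factors.

Invariant factors (smallest first, each dividing the next): (x - 2)^2, (x - 2)^3.

Check: the last factor (x - 2)^3 is the minimal polynomial, and the product (x - 2)^5 is the characteristic polynomial.

(x - 2)^2, (x - 2)^3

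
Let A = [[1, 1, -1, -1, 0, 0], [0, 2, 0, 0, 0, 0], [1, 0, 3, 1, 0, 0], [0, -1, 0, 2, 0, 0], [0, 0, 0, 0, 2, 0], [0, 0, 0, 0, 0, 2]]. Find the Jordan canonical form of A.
J = [[2, 1, 0, 0, 0, 0], [0, 2, 0, 0, 0, 0], [0, 0, 2, 1, 0, 0], [0, 0, 0, 2, 0, 0], [0, 0, 0, 0, 2, 0], [0, 0, 0, 0, 0, 2]]

The characteristic polynomial is det(xI - A) = (x - 2)^6, so the eigenvalues are 2 (algebraic multiplicity 6).

For λ = 2: rank(A - 2I) = 2, rank((A - 2I)^2) = 0. The eigenspace has dimension 6 - 2 = 4, so there are 4 Jordan blocks; the rank sequence gives block sizes [2, 2, 1, 1].

Assembling the blocks gives the Jordan form J above.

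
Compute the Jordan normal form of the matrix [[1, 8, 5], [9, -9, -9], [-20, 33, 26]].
J = [[6, 1, 0], [0, 6, 1], [0, 0, 6]]

The characteristic polynomial is det(xI - A) = (x - 6)^3, so the eigenvalues are 6 (algebraic multiplicity 3).

For λ = 6: rank(A - 6I) = 2, rank((A - 6I)^2) = 1, rank((A - 6I)^3) = 0. The eigenspace has dimension 3 - 2 = 1, so there is 1 Jordan block; the rank sequence gives block sizes [3].

Assembling the blocks gives the Jordan form J above.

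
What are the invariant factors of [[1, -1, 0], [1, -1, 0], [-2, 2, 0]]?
The Jordan structure of A has elementary divisors x^2, x. Arranging the block sizes at each eigenvalue in decreasing order and taking row products gives the invariant factors.

Invariant factors (smallest first, each dividing the next): x, x^2.

Check: the last factor x^2 is the minimal polynomial, and the product x^3 is the characteristic polynomial.

x, x^2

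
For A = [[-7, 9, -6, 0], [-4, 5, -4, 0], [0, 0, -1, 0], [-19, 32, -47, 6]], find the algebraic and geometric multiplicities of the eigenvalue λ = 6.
algebraic multiplicity 1, geometric multiplicity 1

The characteristic polynomial is (x - 6)(x + 1)^3, so the factor x - 6 appears with exponent 1: the algebraic multiplicity is 1.

rank(A - 6I) = 3, so the eigenspace has dimension 4 - 3 = 1: the geometric multiplicity is 1.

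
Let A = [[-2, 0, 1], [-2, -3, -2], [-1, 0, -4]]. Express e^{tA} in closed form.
e^{tA} = [[(t + 1)*e^{-3*t}, 0, t*e^{-3*t}], [-2*t*e^{-3*t}, e^{-3*t}, -2*t*e^{-3*t}], [-t*e^{-3*t}, 0, (1 - t)*e^{-3*t}]]

A has Jordan form J = [[-3, 1, 0], [0, -3, 0], [0, 0, -3]] with A = PJP^{-1}, so e^{tA} = P e^{tJ} P^{-1}.

For a Jordan block J_k(λ), e^{tJ_k(λ)} = e^{λt} · (I + tN + t^2 N^2/2! + ... + t^{k-1} N^{k-1}/(k-1)!) where N is the nilpotent superdiagonal part.

Assembling the blocks and conjugating back gives the entries of e^{tA} as shown above.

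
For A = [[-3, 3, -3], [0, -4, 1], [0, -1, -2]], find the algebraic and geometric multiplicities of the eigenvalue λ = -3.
algebraic multiplicity 3, geometric multiplicity 2

The characteristic polynomial is (x + 3)^3, so the factor x + 3 appears with exponent 3: the algebraic multiplicity is 3.

rank(A + 3I) = 1, so the eigenspace has dimension 3 - 1 = 2: the geometric multiplicity is 2.

Since 2 < 3, A is not diagonalizable.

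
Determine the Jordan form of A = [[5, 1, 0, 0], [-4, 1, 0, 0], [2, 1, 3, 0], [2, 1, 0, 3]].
The characteristic polynomial is det(xI - A) = (x - 3)^4, so the eigenvalues are 3 (algebraic multiplicity 4).

For λ = 3: rank(A - 3I) = 1, rank((A - 3I)^2) = 0. The eigenspace has dimension 4 - 1 = 3, so there are 3 Jordan blocks; the rank sequence gives block sizes [2, 1, 1].

Assembling the blocks gives the Jordan form J above.

J = [[3, 1, 0, 0], [0, 3, 0, 0], [0, 0, 3, 0], [0, 0, 0, 3]]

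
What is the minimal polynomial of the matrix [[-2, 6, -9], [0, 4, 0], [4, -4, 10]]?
The characteristic polynomial factors as (x - 4)^3. The minimal polynomial is ∏(x - λ)^{k_λ} where k_λ is the size of the largest Jordan block at λ.

For λ = 4: rank(A - 4I) = 1, and the largest Jordan block has size 2 (the smallest k with rank((A - 4I)^k) = rank((A - 4I)^(k+1))).

So m_A(x) = (x - 4)^2.

m_A(x) = (x - 4)^2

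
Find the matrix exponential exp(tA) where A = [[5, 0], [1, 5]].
e^{tA} = [[e^{5*t}, 0], [t*e^{5*t}, e^{5*t}]]

A has Jordan form J = [[5, 1], [0, 5]] with A = PJP^{-1}, so e^{tA} = P e^{tJ} P^{-1}.

For a Jordan block J_k(λ), e^{tJ_k(λ)} = e^{λt} · (I + tN + t^2 N^2/2! + ... + t^{k-1} N^{k-1}/(k-1)!) where N is the nilpotent superdiagonal part.

Assembling the blocks and conjugating back gives the entries of e^{tA} as shown above.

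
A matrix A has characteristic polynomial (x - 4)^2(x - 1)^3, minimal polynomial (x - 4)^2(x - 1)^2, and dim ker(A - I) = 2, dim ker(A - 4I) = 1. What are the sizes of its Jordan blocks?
Jordan blocks: (1, 2), (1, 1), (4, 2)

λ = 1: algebraic multiplicity 3 (exponent in χ_A), largest block size 2 (exponent in m_A), 2 blocks (geometric multiplicity). These force block sizes [2, 1].
λ = 4: algebraic multiplicity 2 (exponent in χ_A), largest block size 2 (exponent in m_A), 1 block (geometric multiplicity). This forces block sizes [2].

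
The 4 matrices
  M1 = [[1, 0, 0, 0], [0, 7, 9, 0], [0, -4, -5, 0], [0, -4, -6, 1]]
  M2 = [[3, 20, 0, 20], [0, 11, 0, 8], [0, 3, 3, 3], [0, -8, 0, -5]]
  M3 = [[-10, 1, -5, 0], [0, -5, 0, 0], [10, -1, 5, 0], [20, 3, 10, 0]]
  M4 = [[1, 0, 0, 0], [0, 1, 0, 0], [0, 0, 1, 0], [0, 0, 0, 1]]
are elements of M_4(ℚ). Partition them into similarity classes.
4 classes: {M1}, {M2}, {M3}, {M4}

Characteristic polynomials: χ_{M1} = (x - 1)^4, χ_{M2} = (x - 3)^4, χ_{M3} = x^2(x + 5)^2, χ_{M4} = (x - 1)^4.

{M1}: invariant factors x - 1, x - 1, (x - 1)^2.

{M2}: invariant factors x - 3, x - 3, (x - 3)^2.

{M3}: invariant factors x, x(x + 5)^2.

{M4}: invariant factors x - 1, x - 1, x - 1, x - 1.

Matrices are similar if and only if their invariant-factor lists agree; the partition into similarity classes is {M1}, {M2}, {M3}, {M4}.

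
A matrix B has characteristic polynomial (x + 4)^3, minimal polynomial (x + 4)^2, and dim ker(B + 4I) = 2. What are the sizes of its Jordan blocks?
λ = -4: algebraic multiplicity 3 (exponent in χ_B), largest block size 2 (exponent in m_B), 2 blocks (geometric multiplicity). These force block sizes [2, 1].

Jordan blocks: (-4, 2), (-4, 1)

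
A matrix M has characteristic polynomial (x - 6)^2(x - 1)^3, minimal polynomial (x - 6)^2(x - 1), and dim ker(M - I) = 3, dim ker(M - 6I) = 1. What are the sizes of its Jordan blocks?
Jordan blocks: (1, 1), (1, 1), (1, 1), (6, 2)

λ = 1: algebraic multiplicity 3 (exponent in χ_M), largest block size 1 (exponent in m_M), 3 blocks (geometric multiplicity). These force block sizes [1, 1, 1].
λ = 6: algebraic multiplicity 2 (exponent in χ_M), largest block size 2 (exponent in m_M), 1 block (geometric multiplicity). This forces block sizes [2].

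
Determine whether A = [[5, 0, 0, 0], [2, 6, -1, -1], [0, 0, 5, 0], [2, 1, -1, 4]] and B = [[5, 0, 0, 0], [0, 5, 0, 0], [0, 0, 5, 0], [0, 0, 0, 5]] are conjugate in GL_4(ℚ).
Both have characteristic polynomial (x - 5)^4, but the minimal polynomial of A is (x - 5)^2 while the minimal polynomial of B is x - 5. The minimal polynomial is a similarity invariant, so A and B are not similar.

No.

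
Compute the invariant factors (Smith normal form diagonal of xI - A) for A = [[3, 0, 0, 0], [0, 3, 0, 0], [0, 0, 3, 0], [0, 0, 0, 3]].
The Jordan structure of A has elementary divisors (x - 3), (x - 3), (x - 3), (x - 3). Arranging the block sizes at each eigenvalue in decreasing order and taking row products gives the invariant factors.

Invariant factors (smallest first, each dividing the next): x - 3, x - 3, x - 3, x - 3.

Check: the last factor x - 3 is the minimal polynomial, and the product (x - 3)^4 is the characteristic polynomial.

x - 3, x - 3, x - 3, x - 3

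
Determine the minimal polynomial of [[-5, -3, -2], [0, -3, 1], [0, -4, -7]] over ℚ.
m_A(x) = (x + 5)^3

The characteristic polynomial factors as (x + 5)^3. The minimal polynomial is ∏(x - λ)^{k_λ} where k_λ is the size of the largest Jordan block at λ.

For λ = -5: rank(A + 5I) = 2, and the largest Jordan block has size 3 (the smallest k with rank((A + 5I)^k) = rank((A + 5I)^(k+1))).

So m_A(x) = (x + 5)^3.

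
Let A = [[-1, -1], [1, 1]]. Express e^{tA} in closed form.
e^{tA} = [[1 - t, -t], [t, t + 1]]

A has Jordan form J = [[0, 1], [0, 0]] with A = PJP^{-1}, so e^{tA} = P e^{tJ} P^{-1}.

For a Jordan block J_k(λ), e^{tJ_k(λ)} = e^{λt} · (I + tN + t^2 N^2/2! + ... + t^{k-1} N^{k-1}/(k-1)!) where N is the nilpotent superdiagonal part.

Assembling the blocks and conjugating back gives the entries of e^{tA} as shown above.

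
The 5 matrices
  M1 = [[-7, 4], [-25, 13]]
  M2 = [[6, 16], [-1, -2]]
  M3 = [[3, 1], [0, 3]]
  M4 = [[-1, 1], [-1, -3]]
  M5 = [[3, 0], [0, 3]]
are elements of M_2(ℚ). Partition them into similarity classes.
4 classes: {M1, M3}, {M2}, {M4}, {M5}

Characteristic polynomials: χ_{M1} = (x - 3)^2, χ_{M2} = (x - 2)^2, χ_{M3} = (x - 3)^2, χ_{M4} = (x + 2)^2, χ_{M5} = (x - 3)^2.

{M1, M3}: invariant factors (x - 3)^2.

{M2}: invariant factors (x - 2)^2.

{M4}: invariant factors (x + 2)^2.

{M5}: invariant factors x - 3, x - 3.

Matrices are similar if and only if their invariant-factor lists agree; the partition into similarity classes is {M1, M3}, {M2}, {M4}, {M5}.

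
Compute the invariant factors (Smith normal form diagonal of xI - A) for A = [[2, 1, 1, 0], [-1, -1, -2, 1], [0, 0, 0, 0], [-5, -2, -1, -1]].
x, x^3

The Jordan structure of A has elementary divisors x^3, x. Arranging the block sizes at each eigenvalue in decreasing order and taking row products gives the invariant factors.

Invariant factors (smallest first, each dividing the next): x, x^3.

Check: the last factor x^3 is the minimal polynomial, and the product x^4 is the characteristic polynomial.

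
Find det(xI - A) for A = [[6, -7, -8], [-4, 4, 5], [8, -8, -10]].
xI - A = [[x - 6, 7, 8], [4, x - 4, -5], [-8, 8, x + 10]].

Expanding det(xI - A) along the first row:
det(xI - A) = + (x - 6)·det([[x - 4, -5], [8, x + 10]]) - (7)·det([[4, -5], [-8, x + 10]]) + (8)·det([[4, x - 4], [-8, 8]]).

Evaluating gives χ_A(x) = x^3.

χ_A(x) = x^3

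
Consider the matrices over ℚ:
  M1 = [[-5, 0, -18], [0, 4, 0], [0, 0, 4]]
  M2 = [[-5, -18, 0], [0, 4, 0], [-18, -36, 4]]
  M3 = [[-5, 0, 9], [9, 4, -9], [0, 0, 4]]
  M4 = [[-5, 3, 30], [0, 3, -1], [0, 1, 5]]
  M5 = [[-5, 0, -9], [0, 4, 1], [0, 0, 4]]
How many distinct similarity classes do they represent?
2 classes: {M1, M2, M3}, {M4, M5}

Characteristic polynomials: χ_{M1} = (x - 4)^2(x + 5), χ_{M2} = (x - 4)^2(x + 5), χ_{M3} = (x - 4)^2(x + 5), χ_{M4} = (x - 4)^2(x + 5), χ_{M5} = (x - 4)^2(x + 5).

{M1, M2, M3}: invariant factors x - 4, (x - 4)(x + 5).

{M4, M5}: invariant factors (x - 4)^2(x + 5).

Matrices are similar if and only if their invariant-factor lists agree; the partition into similarity classes is {M1, M2, M3}, {M4, M5}.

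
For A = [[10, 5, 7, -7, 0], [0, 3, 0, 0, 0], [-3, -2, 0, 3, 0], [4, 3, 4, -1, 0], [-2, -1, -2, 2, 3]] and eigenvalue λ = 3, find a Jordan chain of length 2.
We seek v_1 ∈ ker((A - 3I)^2) \ ker(A - 3I), then set v_{i+1} = (A - 3I) v_i.

One such chain is v_1 = [[-5, 1, 3, -2, 2]]^T, v_2 = [[5, 0, -2, 3, -1]]^T. Check: (A - 3I) v_2 = [[0, 0, 0, 0, 0]]^T = 0.

v_1 = [[-5, 1, 3, -2, 2]]^T, v_2 = [[5, 0, -2, 3, -1]]^T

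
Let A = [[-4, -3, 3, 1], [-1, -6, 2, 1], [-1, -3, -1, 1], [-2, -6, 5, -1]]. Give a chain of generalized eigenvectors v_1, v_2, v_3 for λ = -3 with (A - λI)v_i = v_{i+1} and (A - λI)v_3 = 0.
v_1 = [[-3, -1, 0, -5]]^T, v_2 = [[1, 1, 1, 2]]^T, v_3 = [[1, 0, 0, 1]]^T

We seek v_1 ∈ ker((A + 3I)^3) \ ker((A + 3I)^2), then set v_{i+1} = (A + 3I) v_i.

One such chain is v_1 = [[-3, -1, 0, -5]]^T, v_2 = [[1, 1, 1, 2]]^T, v_3 = [[1, 0, 0, 1]]^T. Check: (A + 3I) v_3 = [[0, 0, 0, 0]]^T = 0.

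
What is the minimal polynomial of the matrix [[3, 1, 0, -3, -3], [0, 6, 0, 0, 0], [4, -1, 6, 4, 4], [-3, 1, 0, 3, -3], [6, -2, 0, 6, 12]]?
The characteristic polynomial factors as (x - 6)^5. The minimal polynomial is ∏(x - λ)^{k_λ} where k_λ is the size of the largest Jordan block at λ.

For λ = 6: rank(A - 6I) = 2, and the largest Jordan block has size 2 (the smallest k with rank((A - 6I)^k) = rank((A - 6I)^(k+1))).

So m_A(x) = (x - 6)^2.

m_A(x) = (x - 6)^2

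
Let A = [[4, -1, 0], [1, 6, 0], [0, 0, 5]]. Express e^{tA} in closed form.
e^{tA} = [[(1 - t)*e^{5*t}, -t*e^{5*t}, 0], [t*e^{5*t}, (t + 1)*e^{5*t}, 0], [0, 0, e^{5*t}]]

A has Jordan form J = [[5, 1, 0], [0, 5, 0], [0, 0, 5]] with A = PJP^{-1}, so e^{tA} = P e^{tJ} P^{-1}.

For a Jordan block J_k(λ), e^{tJ_k(λ)} = e^{λt} · (I + tN + t^2 N^2/2! + ... + t^{k-1} N^{k-1}/(k-1)!) where N is the nilpotent superdiagonal part.

Assembling the blocks and conjugating back gives the entries of e^{tA} as shown above.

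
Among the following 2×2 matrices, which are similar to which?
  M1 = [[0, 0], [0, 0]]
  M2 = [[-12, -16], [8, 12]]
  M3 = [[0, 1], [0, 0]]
Characteristic polynomials: χ_{M1} = x^2, χ_{M2} = (x - 4)(x + 4), χ_{M3} = x^2.

{M1}: invariant factors x, x.

{M2}: invariant factors (x - 4)(x + 4).

{M3}: invariant factors x^2.

Matrices are similar if and only if their invariant-factor lists agree; the partition into similarity classes is {M1}, {M2}, {M3}.

3 classes: {M1}, {M2}, {M3}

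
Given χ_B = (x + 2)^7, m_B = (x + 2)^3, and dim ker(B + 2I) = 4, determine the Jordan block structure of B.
λ = -2: algebraic multiplicity 7 (exponent in χ_B), largest block size 3 (exponent in m_B), 4 blocks (geometric multiplicity). These force block sizes [3, 2, 1, 1].

Jordan blocks: (-2, 3), (-2, 2), (-2, 1), (-2, 1)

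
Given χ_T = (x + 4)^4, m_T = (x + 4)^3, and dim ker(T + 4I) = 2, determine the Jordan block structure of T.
Jordan blocks: (-4, 3), (-4, 1)

λ = -4: algebraic multiplicity 4 (exponent in χ_T), largest block size 3 (exponent in m_T), 2 blocks (geometric multiplicity). These force block sizes [3, 1].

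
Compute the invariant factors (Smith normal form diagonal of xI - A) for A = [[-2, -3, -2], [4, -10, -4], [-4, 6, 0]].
x + 4, (x + 4)^2

The Jordan structure of A has elementary divisors (x + 4)^2, (x + 4). Arranging the block sizes at each eigenvalue in decreasing order and taking row products gives the invariant factors.

Invariant factors (smallest first, each dividing the next): x + 4, (x + 4)^2.

Check: the last factor (x + 4)^2 is the minimal polynomial, and the product (x + 4)^3 is the characteristic polynomial.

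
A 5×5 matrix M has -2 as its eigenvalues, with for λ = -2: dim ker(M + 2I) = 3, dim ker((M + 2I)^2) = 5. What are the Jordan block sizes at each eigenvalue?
λ = -2: successive nullity increments [3, 2] count blocks of size ≥ k; block sizes are [2, 2, 1].

Jordan blocks: (-2, 2), (-2, 2), (-2, 1)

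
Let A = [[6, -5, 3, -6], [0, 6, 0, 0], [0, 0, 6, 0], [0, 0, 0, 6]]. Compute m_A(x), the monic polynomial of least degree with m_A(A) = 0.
m_A(x) = (x - 6)^2

The characteristic polynomial factors as (x - 6)^4. The minimal polynomial is ∏(x - λ)^{k_λ} where k_λ is the size of the largest Jordan block at λ.

For λ = 6: rank(A - 6I) = 1, and the largest Jordan block has size 2 (the smallest k with rank((A - 6I)^k) = rank((A - 6I)^(k+1))).

So m_A(x) = (x - 6)^2.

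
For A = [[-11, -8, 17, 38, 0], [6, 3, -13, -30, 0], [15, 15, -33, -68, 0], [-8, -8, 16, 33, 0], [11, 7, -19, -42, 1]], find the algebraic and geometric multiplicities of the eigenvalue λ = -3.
The characteristic polynomial is (x - 1)^2(x + 3)^3, so the factor x + 3 appears with exponent 3: the algebraic multiplicity is 3.

rank(A + 3I) = 4, so the eigenspace has dimension 5 - 4 = 1: the geometric multiplicity is 1.

Since 1 < 3, A is not diagonalizable.

algebraic multiplicity 3, geometric multiplicity 1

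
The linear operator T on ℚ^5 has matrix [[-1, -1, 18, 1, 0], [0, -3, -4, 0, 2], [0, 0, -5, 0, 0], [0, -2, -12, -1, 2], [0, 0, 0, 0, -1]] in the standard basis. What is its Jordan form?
J = [[-5, 0, 0, 0, 0], [0, -3, 0, 0, 0], [0, 0, -1, 1, 0], [0, 0, 0, -1, 0], [0, 0, 0, 0, -1]]

The characteristic polynomial is det(xI - A) = (x + 1)^3(x + 3)(x + 5), so the eigenvalues are -5 (algebraic multiplicity 1), -3 (algebraic multiplicity 1), -1 (algebraic multiplicity 3).

For λ = -5: algebraic multiplicity 1 gives one 1×1 block.

For λ = -3: algebraic multiplicity 1 gives one 1×1 block.

For λ = -1: rank(A + I) = 3, rank((A + I)^2) = 2. The eigenspace has dimension 5 - 3 = 2, so there are 2 Jordan blocks; the rank sequence gives block sizes [2, 1].

Assembling the blocks gives the Jordan form J above.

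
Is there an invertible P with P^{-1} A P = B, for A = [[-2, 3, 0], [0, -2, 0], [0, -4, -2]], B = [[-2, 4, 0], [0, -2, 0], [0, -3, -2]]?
Yes.

Two matrices over a field are similar if and only if they have the same invariant factors.

Both A and B have characteristic polynomial (x + 2)^3 and minimal polynomial (x + 2)^2. Computing further, both have invariant factors x + 2, (x + 2)^2. Hence A and B are similar.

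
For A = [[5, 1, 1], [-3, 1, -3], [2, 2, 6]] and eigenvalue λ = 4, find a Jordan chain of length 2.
We seek v_1 ∈ ker((A - 4I)^2) \ ker(A - 4I), then set v_{i+1} = (A - 4I) v_i.

One such chain is v_1 = [[0, 1, 0]]^T, v_2 = [[1, -3, 2]]^T. Check: (A - 4I) v_2 = [[0, 0, 0]]^T = 0.

v_1 = [[0, 1, 0]]^T, v_2 = [[1, -3, 2]]^T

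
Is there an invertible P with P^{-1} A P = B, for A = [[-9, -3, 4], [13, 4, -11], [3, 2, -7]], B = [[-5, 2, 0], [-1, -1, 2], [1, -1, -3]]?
trace(A) = -12 but trace(B) = -9. The trace is a similarity invariant, so A and B are not similar.

No.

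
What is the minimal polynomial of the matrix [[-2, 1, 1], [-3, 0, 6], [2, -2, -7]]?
m_A(x) = (x + 3)^3

The characteristic polynomial factors as (x + 3)^3. The minimal polynomial is ∏(x - λ)^{k_λ} where k_λ is the size of the largest Jordan block at λ.

For λ = -3: rank(A + 3I) = 2, and the largest Jordan block has size 3 (the smallest k with rank((A + 3I)^k) = rank((A + 3I)^(k+1))).

So m_A(x) = (x + 3)^3.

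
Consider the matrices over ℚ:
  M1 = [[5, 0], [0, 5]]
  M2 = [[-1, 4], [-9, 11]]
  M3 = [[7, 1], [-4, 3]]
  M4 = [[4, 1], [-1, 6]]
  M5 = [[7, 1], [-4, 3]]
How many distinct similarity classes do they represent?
2 classes: {M1}, {M2, M3, M4, M5}

Characteristic polynomials: χ_{M1} = (x - 5)^2, χ_{M2} = (x - 5)^2, χ_{M3} = (x - 5)^2, χ_{M4} = (x - 5)^2, χ_{M5} = (x - 5)^2.

{M1}: invariant factors x - 5, x - 5.

{M2, M3, M4, M5}: invariant factors (x - 5)^2.

Matrices are similar if and only if their invariant-factor lists agree; the partition into similarity classes is {M1}, {M2, M3, M4, M5}.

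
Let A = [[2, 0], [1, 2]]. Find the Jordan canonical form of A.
The characteristic polynomial is det(xI - A) = (x - 2)^2, so the eigenvalues are 2 (algebraic multiplicity 2).

For λ = 2: rank(A - 2I) = 1, rank((A - 2I)^2) = 0. The eigenspace has dimension 2 - 1 = 1, so there is 1 Jordan block; the rank sequence gives block sizes [2].

Assembling the blocks gives the Jordan form J above.

J = [[2, 1], [0, 2]]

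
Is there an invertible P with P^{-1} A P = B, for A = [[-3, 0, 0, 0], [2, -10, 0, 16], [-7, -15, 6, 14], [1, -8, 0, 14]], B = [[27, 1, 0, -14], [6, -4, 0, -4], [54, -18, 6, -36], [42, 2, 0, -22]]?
Both have characteristic polynomial (x - 6)^2(x + 2)(x + 3), but the minimal polynomial of A is (x - 6)^2(x + 2)(x + 3) while the minimal polynomial of B is (x - 6)(x + 2)(x + 3). The minimal polynomial is a similarity invariant, so A and B are not similar.

No.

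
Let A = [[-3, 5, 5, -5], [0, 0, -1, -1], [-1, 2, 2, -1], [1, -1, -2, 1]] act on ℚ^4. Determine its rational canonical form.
The invariant factors of A (the non-unit diagonal entries of the Smith normal form of xI - A over ℚ[x]) are x^2 + 1, x^2 + 1, each dividing the next. The characteristic polynomial is their product, (x^2 + 1)^2.

The rational canonical form is the block-diagonal matrix of companion matrices C(f_i):
R = [[0, -1, 0, 0], [1, 0, 0, 0], [0, 0, 0, -1], [0, 0, 1, 0]].

Note the characteristic polynomial does not split into linear factors over ℚ, so A has no Jordan form over ℚ; the rational canonical form exists over any field.

R = [[0, -1, 0, 0], [1, 0, 0, 0], [0, 0, 0, -1], [0, 0, 1, 0]]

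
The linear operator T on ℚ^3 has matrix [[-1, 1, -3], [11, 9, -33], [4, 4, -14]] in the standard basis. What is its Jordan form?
J = [[-2, 1, 0], [0, -2, 0], [0, 0, -2]]

The characteristic polynomial is det(xI - A) = (x + 2)^3, so the eigenvalues are -2 (algebraic multiplicity 3).

For λ = -2: rank(A + 2I) = 1, rank((A + 2I)^2) = 0. The eigenspace has dimension 3 - 1 = 2, so there are 2 Jordan blocks; the rank sequence gives block sizes [2, 1].

Assembling the blocks gives the Jordan form J above.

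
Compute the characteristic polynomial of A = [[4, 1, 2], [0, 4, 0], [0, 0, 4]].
xI - A = [[x - 4, -1, -2], [0, x - 4, 0], [0, 0, x - 4]].

Expanding det(xI - A) along the first row:
det(xI - A) = + (x - 4)·det([[x - 4, 0], [0, x - 4]]) - (-1)·det([[0, 0], [0, x - 4]]) + (-2)·det([[0, x - 4], [0, 0]]).

Evaluating gives χ_A(x) = x^3 - 12x^2 + 48x - 64 = (x - 4)^3.

χ_A(x) = (x - 4)^3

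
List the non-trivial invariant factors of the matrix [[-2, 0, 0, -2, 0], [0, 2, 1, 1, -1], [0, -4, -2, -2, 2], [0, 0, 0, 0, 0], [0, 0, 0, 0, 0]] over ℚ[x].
x, x, x^2(x + 2)

The Jordan structure of A has elementary divisors (x + 2), x^2, x, x. Arranging the block sizes at each eigenvalue in decreasing order and taking row products gives the invariant factors.

Invariant factors (smallest first, each dividing the next): x, x, x^2(x + 2).

Check: the last factor x^2(x + 2) is the minimal polynomial, and the product x^4(x + 2) is the characteristic polynomial.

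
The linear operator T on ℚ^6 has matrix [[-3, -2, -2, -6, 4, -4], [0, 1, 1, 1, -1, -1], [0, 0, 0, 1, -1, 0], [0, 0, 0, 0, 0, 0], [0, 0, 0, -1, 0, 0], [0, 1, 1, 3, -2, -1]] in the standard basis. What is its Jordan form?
The characteristic polynomial is det(xI - A) = x^5(x + 3), so the eigenvalues are -3 (algebraic multiplicity 1), 0 (algebraic multiplicity 5).

For λ = -3: algebraic multiplicity 1 gives one 1×1 block.

For λ = 0: rank(A) = 4, rank(A^2) = 2, rank(A^3) = 1. The eigenspace has dimension 6 - 4 = 2, so there are 2 Jordan blocks; the rank sequence gives block sizes [3, 2].

Assembling the blocks gives the Jordan form J above.

J = [[-3, 0, 0, 0, 0, 0], [0, 0, 1, 0, 0, 0], [0, 0, 0, 1, 0, 0], [0, 0, 0, 0, 0, 0], [0, 0, 0, 0, 0, 1], [0, 0, 0, 0, 0, 0]]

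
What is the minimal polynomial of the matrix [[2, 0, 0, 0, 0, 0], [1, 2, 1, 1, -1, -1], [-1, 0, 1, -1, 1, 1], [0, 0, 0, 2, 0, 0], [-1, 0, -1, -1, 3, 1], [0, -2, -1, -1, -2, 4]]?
The characteristic polynomial factors as (x - 3)^2(x - 2)^4. The minimal polynomial is ∏(x - λ)^{k_λ} where k_λ is the size of the largest Jordan block at λ.

For λ = 2: rank(A - 2I) = 2, and the largest Jordan block has size 1 (the smallest k with rank((A - 2I)^k) = rank((A - 2I)^(k+1))).
For λ = 3: rank(A - 3I) = 5, and the largest Jordan block has size 2 (the smallest k with rank((A - 3I)^k) = rank((A - 3I)^(k+1))).

So m_A(x) = (x - 3)^2(x - 2).

m_A(x) = (x - 3)^2(x - 2)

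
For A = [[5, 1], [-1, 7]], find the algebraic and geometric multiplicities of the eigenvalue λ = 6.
algebraic multiplicity 2, geometric multiplicity 1

The characteristic polynomial is (x - 6)^2, so the factor x - 6 appears with exponent 2: the algebraic multiplicity is 2.

rank(A - 6I) = 1, so the eigenspace has dimension 2 - 1 = 1: the geometric multiplicity is 1.

Since 1 < 2, A is not diagonalizable.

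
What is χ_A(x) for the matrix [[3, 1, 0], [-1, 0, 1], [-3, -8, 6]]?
xI - A = [[x - 3, -1, 0], [1, x, -1], [3, 8, x - 6]].

Expanding det(xI - A) along the first row:
det(xI - A) = + (x - 3)·det([[x, -1], [8, x - 6]]) - (-1)·det([[1, -1], [3, x - 6]]) + (0)·det([[1, x], [3, 8]]).

Evaluating gives χ_A(x) = x^3 - 9x^2 + 27x - 27 = (x - 3)^3.

χ_A(x) = (x - 3)^3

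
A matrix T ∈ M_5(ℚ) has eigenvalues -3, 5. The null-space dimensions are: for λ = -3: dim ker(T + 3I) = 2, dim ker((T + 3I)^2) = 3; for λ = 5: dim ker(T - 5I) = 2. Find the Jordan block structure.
Jordan blocks: (-3, 2), (-3, 1), (5, 1), (5, 1)

λ = -3: successive nullity increments [2, 1] count blocks of size ≥ k; block sizes are [2, 1].
λ = 5: successive nullity increments [2] count blocks of size ≥ k; block sizes are [1, 1].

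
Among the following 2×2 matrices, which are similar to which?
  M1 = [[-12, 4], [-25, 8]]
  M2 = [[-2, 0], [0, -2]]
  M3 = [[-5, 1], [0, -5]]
3 classes: {M1}, {M2}, {M3}

Characteristic polynomials: χ_{M1} = (x + 2)^2, χ_{M2} = (x + 2)^2, χ_{M3} = (x + 5)^2.

{M1}: invariant factors (x + 2)^2.

{M2}: invariant factors x + 2, x + 2.

{M3}: invariant factors (x + 5)^2.

Matrices are similar if and only if their invariant-factor lists agree; the partition into similarity classes is {M1}, {M2}, {M3}.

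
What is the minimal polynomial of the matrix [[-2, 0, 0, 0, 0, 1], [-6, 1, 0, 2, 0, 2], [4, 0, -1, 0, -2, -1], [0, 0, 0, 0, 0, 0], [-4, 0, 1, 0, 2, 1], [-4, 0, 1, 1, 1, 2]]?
m_A(x) = x^3(x - 1)

The characteristic polynomial factors as x^4(x - 1)^2. The minimal polynomial is ∏(x - λ)^{k_λ} where k_λ is the size of the largest Jordan block at λ.

For λ = 0: rank(A) = 4, and the largest Jordan block has size 3 (the smallest k with rank(A^k) = rank(A^(k+1))).
For λ = 1: rank(A - I) = 4, and the largest Jordan block has size 1 (the smallest k with rank((A - I)^k) = rank((A - I)^(k+1))).

So m_A(x) = x^3(x - 1).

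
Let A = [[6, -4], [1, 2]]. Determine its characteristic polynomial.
χ_A(x) = (x - 4)^2

xI - A = [[x - 6, 4], [-1, x - 2]].

Expanding det(xI - A) along the first row:
det(xI - A) = + (x - 6)·det([[x - 2]]) - (4)·det([[-1]]).

Evaluating gives χ_A(x) = x^2 - 8x + 16 = (x - 4)^2.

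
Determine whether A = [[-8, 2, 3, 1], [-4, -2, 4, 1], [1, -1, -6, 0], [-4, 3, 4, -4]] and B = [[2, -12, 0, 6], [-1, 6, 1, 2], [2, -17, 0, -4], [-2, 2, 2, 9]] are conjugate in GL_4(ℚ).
No.

trace(A) = -20 but trace(B) = 17. The trace is a similarity invariant, so A and B are not similar.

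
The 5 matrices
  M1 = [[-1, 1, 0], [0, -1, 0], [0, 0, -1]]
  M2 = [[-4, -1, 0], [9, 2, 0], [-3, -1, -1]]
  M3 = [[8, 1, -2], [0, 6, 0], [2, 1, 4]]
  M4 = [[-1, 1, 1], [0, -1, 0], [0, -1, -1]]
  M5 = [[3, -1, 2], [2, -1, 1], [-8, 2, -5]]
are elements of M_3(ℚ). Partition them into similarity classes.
Characteristic polynomials: χ_{M1} = (x + 1)^3, χ_{M2} = (x + 1)^3, χ_{M3} = (x - 6)^3, χ_{M4} = (x + 1)^3, χ_{M5} = (x + 1)^3.

{M1, M2}: invariant factors x + 1, (x + 1)^2.

{M3}: invariant factors x - 6, (x - 6)^2.

{M4, M5}: invariant factors (x + 1)^3.

Matrices are similar if and only if their invariant-factor lists agree; the partition into similarity classes is {M1, M2}, {M3}, {M4, M5}.

3 classes: {M1, M2}, {M3}, {M4, M5}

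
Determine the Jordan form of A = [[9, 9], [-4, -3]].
The characteristic polynomial is det(xI - A) = (x - 3)^2, so the eigenvalues are 3 (algebraic multiplicity 2).

For λ = 3: rank(A - 3I) = 1, rank((A - 3I)^2) = 0. The eigenspace has dimension 2 - 1 = 1, so there is 1 Jordan block; the rank sequence gives block sizes [2].

Assembling the blocks gives the Jordan form J above.

J = [[3, 1], [0, 3]]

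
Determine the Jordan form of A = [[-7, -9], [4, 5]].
J = [[-1, 1], [0, -1]]

The characteristic polynomial is det(xI - A) = (x + 1)^2, so the eigenvalues are -1 (algebraic multiplicity 2).

For λ = -1: rank(A + I) = 1, rank((A + I)^2) = 0. The eigenspace has dimension 2 - 1 = 1, so there is 1 Jordan block; the rank sequence gives block sizes [2].

Assembling the blocks gives the Jordan form J above.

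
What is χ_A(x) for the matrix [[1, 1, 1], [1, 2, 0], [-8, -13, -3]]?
xI - A = [[x - 1, -1, -1], [-1, x - 2, 0], [8, 13, x + 3]].

Expanding det(xI - A) along the first row:
det(xI - A) = + (x - 1)·det([[x - 2, 0], [13, x + 3]]) - (-1)·det([[-1, 0], [8, x + 3]]) + (-1)·det([[-1, x - 2], [8, 13]]).

Evaluating gives χ_A(x) = x^3.

χ_A(x) = x^3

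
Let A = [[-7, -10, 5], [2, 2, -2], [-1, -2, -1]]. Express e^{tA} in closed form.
e^{tA} = [[(1 - 5*t)*e^{-2*t}, -10*t*e^{-2*t}, 5*t*e^{-2*t}], [2*t*e^{-2*t}, (4*t + 1)*e^{-2*t}, -2*t*e^{-2*t}], [-t*e^{-2*t}, -2*t*e^{-2*t}, (t + 1)*e^{-2*t}]]

A has Jordan form J = [[-2, 1, 0], [0, -2, 0], [0, 0, -2]] with A = PJP^{-1}, so e^{tA} = P e^{tJ} P^{-1}.

For a Jordan block J_k(λ), e^{tJ_k(λ)} = e^{λt} · (I + tN + t^2 N^2/2! + ... + t^{k-1} N^{k-1}/(k-1)!) where N is the nilpotent superdiagonal part.

Assembling the blocks and conjugating back gives the entries of e^{tA} as shown above.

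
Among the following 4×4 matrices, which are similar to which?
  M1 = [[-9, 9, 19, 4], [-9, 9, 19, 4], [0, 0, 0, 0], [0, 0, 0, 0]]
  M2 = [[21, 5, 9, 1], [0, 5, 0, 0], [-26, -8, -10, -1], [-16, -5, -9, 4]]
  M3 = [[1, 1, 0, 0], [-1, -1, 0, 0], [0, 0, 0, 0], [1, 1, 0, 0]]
2 classes: {M1, M3}, {M2}

Characteristic polynomials: χ_{M1} = x^4, χ_{M2} = (x - 5)^4, χ_{M3} = x^4.

{M1, M3}: invariant factors x, x, x^2.

{M2}: invariant factors x - 5, (x - 5)^3.

Matrices are similar if and only if their invariant-factor lists agree; the partition into similarity classes is {M1, M3}, {M2}.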